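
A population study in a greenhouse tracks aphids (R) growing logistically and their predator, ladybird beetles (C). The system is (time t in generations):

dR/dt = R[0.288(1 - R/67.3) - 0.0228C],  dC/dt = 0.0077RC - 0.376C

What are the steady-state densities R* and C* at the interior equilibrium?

From dC/dt = 0 with C > 0: 0.0077R* = 0.376, so R* = 48.8.
Substitute into dR/dt = 0: 0.288(1 - 48.8/67.3) = 0.0228C*.
The bracket is 0.274, giving C* = 0.079/0.0228 = 3.47.

R* ≈ 48.8, C* ≈ 3.47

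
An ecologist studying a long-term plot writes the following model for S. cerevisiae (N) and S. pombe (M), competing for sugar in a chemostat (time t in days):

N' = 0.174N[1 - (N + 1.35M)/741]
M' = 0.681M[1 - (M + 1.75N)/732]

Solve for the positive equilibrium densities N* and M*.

Setting both brackets to zero gives the nullclines N + 1.35M = 741 and 1.75N + M = 732.
Substituting M = 732 - 1.75N into the first: N(1 - 1.35·1.75) = 741 - 1.35·732.
So N* = -247/-1.36 = 181, and then M* = 732 - 1.75·181 = 414.

N* ≈ 181, M* ≈ 414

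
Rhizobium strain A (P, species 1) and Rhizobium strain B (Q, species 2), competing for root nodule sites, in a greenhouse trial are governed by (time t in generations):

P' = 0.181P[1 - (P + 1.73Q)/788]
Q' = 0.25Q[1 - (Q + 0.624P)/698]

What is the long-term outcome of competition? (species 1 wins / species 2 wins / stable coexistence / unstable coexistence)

Compare the nullcline intercepts: K1/α12 = 788/1.73 = 455 < K2 = 698; K2/α21 = 698/0.624 = 1120 > K1 = 788.
Since the inequalities point opposite ways, species 2 can invade but species 1 cannot.

species 2 excludes species 1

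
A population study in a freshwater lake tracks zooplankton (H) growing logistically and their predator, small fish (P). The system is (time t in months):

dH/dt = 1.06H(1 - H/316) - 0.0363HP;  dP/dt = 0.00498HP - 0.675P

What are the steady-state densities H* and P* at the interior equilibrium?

H* ≈ 136, P* ≈ 16.7

From dP/dt = 0 with P > 0: 0.00498H* = 0.675, so H* = 136.
Substitute into dH/dt = 0: 1.06(1 - 136/316) = 0.0363P*.
The bracket is 0.571, giving P* = 0.605/0.0363 = 16.7.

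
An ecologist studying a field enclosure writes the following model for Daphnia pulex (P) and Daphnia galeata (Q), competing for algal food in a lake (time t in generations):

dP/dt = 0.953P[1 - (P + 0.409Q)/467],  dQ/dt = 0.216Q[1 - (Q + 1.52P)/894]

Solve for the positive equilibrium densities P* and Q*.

Setting both brackets to zero gives the nullclines P + 0.409Q = 467 and 1.52P + Q = 894.
Substituting Q = 894 - 1.52P into the first: P(1 - 0.409·1.52) = 467 - 0.409·894.
So P* = 101/0.378 = 268, and then Q* = 894 - 1.52·268 = 487.

P* ≈ 268, Q* ≈ 487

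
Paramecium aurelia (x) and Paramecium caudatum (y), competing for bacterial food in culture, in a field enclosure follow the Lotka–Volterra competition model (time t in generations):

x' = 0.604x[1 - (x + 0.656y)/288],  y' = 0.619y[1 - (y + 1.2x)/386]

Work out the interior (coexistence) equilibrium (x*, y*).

x* ≈ 163, y* ≈ 190

Setting both brackets to zero gives the nullclines x + 0.656y = 288 and 1.2x + y = 386.
Substituting y = 386 - 1.2x into the first: x(1 - 0.656·1.2) = 288 - 0.656·386.
So x* = 34.8/0.213 = 163, and then y* = 386 - 1.2·163 = 190.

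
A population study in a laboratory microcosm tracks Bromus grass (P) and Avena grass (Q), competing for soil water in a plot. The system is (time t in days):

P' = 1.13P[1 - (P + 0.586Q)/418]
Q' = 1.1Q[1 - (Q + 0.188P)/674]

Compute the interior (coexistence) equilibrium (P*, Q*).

P* ≈ 25.9, Q* ≈ 669

Setting both brackets to zero gives the nullclines P + 0.586Q = 418 and 0.188P + Q = 674.
Substituting Q = 674 - 0.188P into the first: P(1 - 0.586·0.188) = 418 - 0.586·674.
So P* = 23/0.89 = 25.9, and then Q* = 674 - 0.188·25.9 = 669.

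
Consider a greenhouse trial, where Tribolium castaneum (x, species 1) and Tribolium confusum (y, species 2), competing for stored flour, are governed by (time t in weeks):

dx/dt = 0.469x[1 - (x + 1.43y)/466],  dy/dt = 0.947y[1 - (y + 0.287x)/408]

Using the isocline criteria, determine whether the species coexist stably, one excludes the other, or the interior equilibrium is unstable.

species 2 excludes species 1

Compare the nullcline intercepts: K1/α12 = 466/1.43 = 326 < K2 = 408; K2/α21 = 408/0.287 = 1420 > K1 = 466.
Since the inequalities point opposite ways, species 2 can invade but species 1 cannot.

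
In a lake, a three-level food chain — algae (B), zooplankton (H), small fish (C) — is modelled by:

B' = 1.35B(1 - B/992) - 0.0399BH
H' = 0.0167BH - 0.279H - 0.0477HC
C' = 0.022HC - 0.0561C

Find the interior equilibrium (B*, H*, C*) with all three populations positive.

From dC/dt = 0: 0.022H* = 0.0561, so H* = 2.55.
From dB/dt = 0: 1.35(1 - B*/992) = 0.0399·2.55, giving B* = 992·(1 - 0.0754) = 917.
From dH/dt = 0: 0.0167·917 - 0.279 = 0.0477C*, so C* = 15/0.0477 = 315.

B* ≈ 917, H* ≈ 2.55, C* ≈ 315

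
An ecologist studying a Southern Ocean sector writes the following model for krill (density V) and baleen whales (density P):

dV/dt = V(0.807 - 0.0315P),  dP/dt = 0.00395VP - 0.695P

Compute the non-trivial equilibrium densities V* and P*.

Set dP/dt = 0 with P > 0: 0.00395V - 0.695 = 0, so V* = 0.695/0.00395 = 176.
Set dV/dt = 0 with V > 0: 0.807 - 0.0315P = 0, so P* = 0.807/0.0315 = 25.6.

V* ≈ 176, P* ≈ 25.6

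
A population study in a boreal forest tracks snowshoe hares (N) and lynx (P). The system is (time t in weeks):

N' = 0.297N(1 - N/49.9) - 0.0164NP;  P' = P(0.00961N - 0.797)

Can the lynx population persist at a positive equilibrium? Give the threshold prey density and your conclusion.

The predator equation gives dP/dt > 0 only when N > 0.797/0.00961 = 82.9.
Without the predator, N → K = 49.9. Since 49.9 < 82.9, the predator cannot invade.

Threshold N = 82.9; K < 82.9, so no, the predator goes extinct.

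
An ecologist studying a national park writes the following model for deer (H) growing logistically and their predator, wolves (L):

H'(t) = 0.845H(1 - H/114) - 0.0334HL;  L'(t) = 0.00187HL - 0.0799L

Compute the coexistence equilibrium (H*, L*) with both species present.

From dL/dt = 0 with L > 0: 0.00187H* = 0.0799, so H* = 42.7.
Substitute into dH/dt = 0: 0.845(1 - 42.7/114) = 0.0334L*.
The bracket is 0.625, giving L* = 0.528/0.0334 = 15.8.

H* ≈ 42.7, L* ≈ 15.8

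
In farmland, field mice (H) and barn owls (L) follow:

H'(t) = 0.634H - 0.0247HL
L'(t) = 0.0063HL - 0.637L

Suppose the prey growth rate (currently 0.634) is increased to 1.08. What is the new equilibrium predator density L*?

L* ≈ 43.7

At the interior fixed point, setting dH/dt = 0 with H > 0 fixes L* = (prey growth rate)/(HL coefficient) — independent of the other coefficients.
With the change, L* = 1.08/0.0247 = 43.7; it rises from 25.7.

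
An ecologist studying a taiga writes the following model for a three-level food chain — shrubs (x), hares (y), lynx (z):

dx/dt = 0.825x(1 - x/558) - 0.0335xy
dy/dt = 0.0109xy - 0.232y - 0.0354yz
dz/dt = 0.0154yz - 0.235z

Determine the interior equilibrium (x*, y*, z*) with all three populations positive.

x* ≈ 212, y* ≈ 15.3, z* ≈ 58.8

From dz/dt = 0: 0.0154y* = 0.235, so y* = 15.3.
From dx/dt = 0: 0.825(1 - x*/558) = 0.0335·15.3, giving x* = 558·(1 - 0.62) = 212.
From dy/dt = 0: 0.0109·212 - 0.232 = 0.0354z*, so z* = 2.08/0.0354 = 58.8.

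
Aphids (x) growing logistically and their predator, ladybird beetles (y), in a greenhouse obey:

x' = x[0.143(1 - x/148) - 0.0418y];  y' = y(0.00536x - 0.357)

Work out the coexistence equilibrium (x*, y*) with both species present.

From dy/dt = 0 with y > 0: 0.00536x* = 0.357, so x* = 66.6.
Substitute into dx/dt = 0: 0.143(1 - 66.6/148) = 0.0418y*.
The bracket is 0.55, giving y* = 0.0786/0.0418 = 1.88.

x* ≈ 66.6, y* ≈ 1.88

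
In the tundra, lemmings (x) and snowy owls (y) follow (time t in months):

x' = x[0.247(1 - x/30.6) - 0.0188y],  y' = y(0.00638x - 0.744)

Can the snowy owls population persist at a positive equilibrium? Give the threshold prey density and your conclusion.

The predator equation gives dy/dt > 0 only when x > 0.744/0.00638 = 117.
Without the predator, x → K = 30.6. Since 30.6 < 117, the predator cannot invade.

Threshold x = 117; K < 117, so no, the predator goes extinct.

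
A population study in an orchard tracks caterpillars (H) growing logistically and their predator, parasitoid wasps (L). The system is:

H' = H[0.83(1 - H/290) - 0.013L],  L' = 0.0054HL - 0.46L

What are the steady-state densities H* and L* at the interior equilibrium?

H* ≈ 85.2, L* ≈ 45.1

From dL/dt = 0 with L > 0: 0.0054H* = 0.46, so H* = 85.2.
Substitute into dH/dt = 0: 0.83(1 - 85.2/290) = 0.013L*.
The bracket is 0.706, giving L* = 0.586/0.013 = 45.1.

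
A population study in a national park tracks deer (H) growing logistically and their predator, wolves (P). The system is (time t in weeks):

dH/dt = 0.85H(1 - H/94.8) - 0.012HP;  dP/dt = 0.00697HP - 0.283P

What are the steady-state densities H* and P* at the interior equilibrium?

H* ≈ 40.6, P* ≈ 40.5

From dP/dt = 0 with P > 0: 0.00697H* = 0.283, so H* = 40.6.
Substitute into dH/dt = 0: 0.85(1 - 40.6/94.8) = 0.012P*.
The bracket is 0.572, giving P* = 0.486/0.012 = 40.5.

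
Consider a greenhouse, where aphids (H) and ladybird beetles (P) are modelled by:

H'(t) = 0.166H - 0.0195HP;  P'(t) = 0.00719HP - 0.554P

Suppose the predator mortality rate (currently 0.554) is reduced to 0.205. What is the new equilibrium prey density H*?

H* ≈ 28.5

At the interior fixed point, setting dP/dt = 0 with P > 0 fixes H* = (predator death rate)/(HP coefficient) — independent of the other coefficients.
With the change, H* = 0.205/0.00719 = 28.5; it falls from 77.1.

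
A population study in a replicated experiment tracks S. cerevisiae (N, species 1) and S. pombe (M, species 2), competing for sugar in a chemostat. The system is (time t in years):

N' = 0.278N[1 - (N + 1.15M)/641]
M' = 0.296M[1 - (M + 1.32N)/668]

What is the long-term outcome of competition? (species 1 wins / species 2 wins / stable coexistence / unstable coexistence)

unstable coexistence (outcome depends on initial conditions)

Compare the nullcline intercepts: K1/α12 = 641/1.15 = 557 < K2 = 668; K2/α21 = 668/1.32 = 506 < K1 = 641.
Since both are reversed, neither can invade when rare; the interior point is a saddle.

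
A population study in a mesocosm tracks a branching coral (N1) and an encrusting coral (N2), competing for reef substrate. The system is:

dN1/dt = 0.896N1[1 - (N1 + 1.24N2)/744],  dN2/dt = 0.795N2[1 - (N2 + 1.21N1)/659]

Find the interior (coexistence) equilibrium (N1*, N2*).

N1* ≈ 146, N2* ≈ 482

Setting both brackets to zero gives the nullclines N1 + 1.24N2 = 744 and 1.21N1 + N2 = 659.
Substituting N2 = 659 - 1.21N1 into the first: N1(1 - 1.24·1.21) = 744 - 1.24·659.
So N1* = -73.2/-0.5 = 146, and then N2* = 659 - 1.21·146 = 482.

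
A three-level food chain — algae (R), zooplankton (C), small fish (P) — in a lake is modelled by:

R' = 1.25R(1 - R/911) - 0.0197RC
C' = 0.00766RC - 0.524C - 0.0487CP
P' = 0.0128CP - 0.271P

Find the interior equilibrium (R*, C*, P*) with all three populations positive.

R* ≈ 607, C* ≈ 21.2, P* ≈ 84.7

From dP/dt = 0: 0.0128C* = 0.271, so C* = 21.2.
From dR/dt = 0: 1.25(1 - R*/911) = 0.0197·21.2, giving R* = 911·(1 - 0.334) = 607.
From dC/dt = 0: 0.00766·607 - 0.524 = 0.0487P*, so P* = 4.13/0.0487 = 84.7.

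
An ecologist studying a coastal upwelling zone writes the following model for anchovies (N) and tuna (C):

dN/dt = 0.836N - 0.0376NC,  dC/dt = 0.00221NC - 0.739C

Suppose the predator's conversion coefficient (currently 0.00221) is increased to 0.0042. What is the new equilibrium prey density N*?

At the interior fixed point, setting dC/dt = 0 with C > 0 fixes N* = (predator death rate)/(NC coefficient) — independent of the other coefficients.
With the change, N* = 0.739/0.0042 = 176; it falls from 334.

N* ≈ 176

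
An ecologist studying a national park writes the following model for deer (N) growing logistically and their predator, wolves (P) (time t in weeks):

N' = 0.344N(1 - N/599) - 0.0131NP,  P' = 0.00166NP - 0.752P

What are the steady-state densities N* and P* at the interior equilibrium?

N* ≈ 453, P* ≈ 6.4

From dP/dt = 0 with P > 0: 0.00166N* = 0.752, so N* = 453.
Substitute into dN/dt = 0: 0.344(1 - 453/599) = 0.0131P*.
The bracket is 0.244, giving P* = 0.0838/0.0131 = 6.4.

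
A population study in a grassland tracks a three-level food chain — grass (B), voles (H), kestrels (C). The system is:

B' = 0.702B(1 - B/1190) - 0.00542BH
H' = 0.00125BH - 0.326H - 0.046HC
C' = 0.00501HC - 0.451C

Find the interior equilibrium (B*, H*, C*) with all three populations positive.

From dC/dt = 0: 0.00501H* = 0.451, so H* = 90.
From dB/dt = 0: 0.702(1 - B*/1190) = 0.00542·90, giving B* = 1190·(1 - 0.695) = 363.
From dH/dt = 0: 0.00125·363 - 0.326 = 0.046C*, so C* = 0.128/0.046 = 2.77.

B* ≈ 363, H* ≈ 90, C* ≈ 2.77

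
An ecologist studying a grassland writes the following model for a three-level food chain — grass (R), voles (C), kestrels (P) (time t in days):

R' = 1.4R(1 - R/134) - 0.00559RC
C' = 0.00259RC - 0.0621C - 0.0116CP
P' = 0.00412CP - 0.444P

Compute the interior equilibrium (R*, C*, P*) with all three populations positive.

From dP/dt = 0: 0.00412C* = 0.444, so C* = 108.
From dR/dt = 0: 1.4(1 - R*/134) = 0.00559·108, giving R* = 134·(1 - 0.43) = 76.3.
From dC/dt = 0: 0.00259·76.3 - 0.0621 = 0.0116P*, so P* = 0.136/0.0116 = 11.7.

R* ≈ 76.3, C* ≈ 108, P* ≈ 11.7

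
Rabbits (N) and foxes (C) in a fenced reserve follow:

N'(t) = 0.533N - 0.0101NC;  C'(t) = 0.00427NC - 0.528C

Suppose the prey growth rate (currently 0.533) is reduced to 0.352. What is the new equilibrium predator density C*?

At the interior fixed point, setting dN/dt = 0 with N > 0 fixes C* = (prey growth rate)/(NC coefficient) — independent of the other coefficients.
With the change, C* = 0.352/0.0101 = 34.9; it falls from 52.8.

C* ≈ 34.9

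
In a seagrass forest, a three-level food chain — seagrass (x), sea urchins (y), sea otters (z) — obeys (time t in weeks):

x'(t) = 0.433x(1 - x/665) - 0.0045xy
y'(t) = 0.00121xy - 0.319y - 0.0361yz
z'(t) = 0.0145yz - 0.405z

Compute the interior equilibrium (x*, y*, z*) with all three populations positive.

From dz/dt = 0: 0.0145y* = 0.405, so y* = 27.9.
From dx/dt = 0: 0.433(1 - x*/665) = 0.0045·27.9, giving x* = 665·(1 - 0.29) = 472.
From dy/dt = 0: 0.00121·472 - 0.319 = 0.0361z*, so z* = 0.252/0.0361 = 6.98.

x* ≈ 472, y* ≈ 27.9, z* ≈ 6.98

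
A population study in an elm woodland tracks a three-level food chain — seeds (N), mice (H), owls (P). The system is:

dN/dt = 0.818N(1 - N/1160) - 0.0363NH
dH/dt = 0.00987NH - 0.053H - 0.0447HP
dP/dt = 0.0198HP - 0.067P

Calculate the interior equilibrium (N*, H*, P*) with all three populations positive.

N* ≈ 986, H* ≈ 3.38, P* ≈ 216

From dP/dt = 0: 0.0198H* = 0.067, so H* = 3.38.
From dN/dt = 0: 0.818(1 - N*/1160) = 0.0363·3.38, giving N* = 1160·(1 - 0.15) = 986.
From dH/dt = 0: 0.00987·986 - 0.053 = 0.0447P*, so P* = 9.68/0.0447 = 216.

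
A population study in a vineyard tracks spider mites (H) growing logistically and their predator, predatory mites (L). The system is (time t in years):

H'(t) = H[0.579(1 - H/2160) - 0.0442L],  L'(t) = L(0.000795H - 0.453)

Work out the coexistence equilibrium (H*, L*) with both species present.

H* ≈ 570, L* ≈ 9.64

From dL/dt = 0 with L > 0: 0.000795H* = 0.453, so H* = 570.
Substitute into dH/dt = 0: 0.579(1 - 570/2160) = 0.0442L*.
The bracket is 0.736, giving L* = 0.426/0.0442 = 9.64.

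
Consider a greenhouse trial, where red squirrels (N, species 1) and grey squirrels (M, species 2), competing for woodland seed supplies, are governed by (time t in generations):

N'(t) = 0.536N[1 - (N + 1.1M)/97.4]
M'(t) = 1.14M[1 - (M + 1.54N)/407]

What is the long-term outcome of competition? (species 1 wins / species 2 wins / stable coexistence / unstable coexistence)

species 2 excludes species 1

Compare the nullcline intercepts: K1/α12 = 97.4/1.1 = 88.5 < K2 = 407; K2/α21 = 407/1.54 = 264 > K1 = 97.4.
Since the inequalities point opposite ways, species 2 can invade but species 1 cannot.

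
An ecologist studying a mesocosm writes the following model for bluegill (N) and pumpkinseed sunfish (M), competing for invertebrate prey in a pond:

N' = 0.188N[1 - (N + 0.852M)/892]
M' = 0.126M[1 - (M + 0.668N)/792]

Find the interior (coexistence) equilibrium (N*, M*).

N* ≈ 504, M* ≈ 455

Setting both brackets to zero gives the nullclines N + 0.852M = 892 and 0.668N + M = 792.
Substituting M = 792 - 0.668N into the first: N(1 - 0.852·0.668) = 892 - 0.852·792.
So N* = 217/0.431 = 504, and then M* = 792 - 0.668·504 = 455.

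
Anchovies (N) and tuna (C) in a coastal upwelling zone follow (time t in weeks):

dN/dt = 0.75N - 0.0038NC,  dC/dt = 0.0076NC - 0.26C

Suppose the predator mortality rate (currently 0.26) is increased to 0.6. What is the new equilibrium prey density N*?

N* ≈ 78.9

At the interior fixed point, setting dC/dt = 0 with C > 0 fixes N* = (predator death rate)/(NC coefficient) — independent of the other coefficients.
With the change, N* = 0.6/0.0076 = 78.9; it rises from 34.2.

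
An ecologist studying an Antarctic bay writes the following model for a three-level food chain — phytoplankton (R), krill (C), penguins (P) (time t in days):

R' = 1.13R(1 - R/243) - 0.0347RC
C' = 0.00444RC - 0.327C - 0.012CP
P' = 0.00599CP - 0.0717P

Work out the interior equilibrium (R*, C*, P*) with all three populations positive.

R* ≈ 154, C* ≈ 12, P* ≈ 29.6

From dP/dt = 0: 0.00599C* = 0.0717, so C* = 12.
From dR/dt = 0: 1.13(1 - R*/243) = 0.0347·12, giving R* = 243·(1 - 0.368) = 154.
From dC/dt = 0: 0.00444·154 - 0.327 = 0.012P*, so P* = 0.355/0.012 = 29.6.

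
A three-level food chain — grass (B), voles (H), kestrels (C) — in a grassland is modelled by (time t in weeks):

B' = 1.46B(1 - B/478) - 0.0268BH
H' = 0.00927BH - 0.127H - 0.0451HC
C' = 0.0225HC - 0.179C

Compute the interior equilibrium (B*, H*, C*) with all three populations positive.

From dC/dt = 0: 0.0225H* = 0.179, so H* = 7.96.
From dB/dt = 0: 1.46(1 - B*/478) = 0.0268·7.96, giving B* = 478·(1 - 0.146) = 408.
From dH/dt = 0: 0.00927·408 - 0.127 = 0.0451C*, so C* = 3.66/0.0451 = 81.1.

B* ≈ 408, H* ≈ 7.96, C* ≈ 81.1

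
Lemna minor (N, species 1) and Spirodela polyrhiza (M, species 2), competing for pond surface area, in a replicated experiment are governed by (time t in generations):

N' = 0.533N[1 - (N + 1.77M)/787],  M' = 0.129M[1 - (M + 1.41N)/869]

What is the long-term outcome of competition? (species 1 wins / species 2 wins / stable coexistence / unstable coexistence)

Compare the nullcline intercepts: K1/α12 = 787/1.77 = 445 < K2 = 869; K2/α21 = 869/1.41 = 616 < K1 = 787.
Since both are reversed, neither can invade when rare; the interior point is a saddle.

unstable coexistence (outcome depends on initial conditions)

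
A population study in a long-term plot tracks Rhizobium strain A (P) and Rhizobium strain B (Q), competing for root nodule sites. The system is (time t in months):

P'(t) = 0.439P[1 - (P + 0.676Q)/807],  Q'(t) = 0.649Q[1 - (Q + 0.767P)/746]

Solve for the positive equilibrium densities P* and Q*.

Setting both brackets to zero gives the nullclines P + 0.676Q = 807 and 0.767P + Q = 746.
Substituting Q = 746 - 0.767P into the first: P(1 - 0.676·0.767) = 807 - 0.676·746.
So P* = 303/0.482 = 629, and then Q* = 746 - 0.767·629 = 264.

P* ≈ 629, Q* ≈ 264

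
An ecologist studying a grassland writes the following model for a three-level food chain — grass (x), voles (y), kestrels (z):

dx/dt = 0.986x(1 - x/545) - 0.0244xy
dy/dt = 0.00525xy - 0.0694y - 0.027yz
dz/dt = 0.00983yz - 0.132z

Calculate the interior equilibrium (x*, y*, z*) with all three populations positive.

x* ≈ 364, y* ≈ 13.4, z* ≈ 68.2

From dz/dt = 0: 0.00983y* = 0.132, so y* = 13.4.
From dx/dt = 0: 0.986(1 - x*/545) = 0.0244·13.4, giving x* = 545·(1 - 0.332) = 364.
From dy/dt = 0: 0.00525·364 - 0.0694 = 0.027z*, so z* = 1.84/0.027 = 68.2.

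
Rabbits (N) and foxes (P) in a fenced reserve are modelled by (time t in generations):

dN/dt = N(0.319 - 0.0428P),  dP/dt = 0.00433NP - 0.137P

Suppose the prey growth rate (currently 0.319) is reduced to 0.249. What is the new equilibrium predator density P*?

P* ≈ 5.82

At the interior fixed point, setting dN/dt = 0 with N > 0 fixes P* = (prey growth rate)/(NP coefficient) — independent of the other coefficients.
With the change, P* = 0.249/0.0428 = 5.82; it falls from 7.45.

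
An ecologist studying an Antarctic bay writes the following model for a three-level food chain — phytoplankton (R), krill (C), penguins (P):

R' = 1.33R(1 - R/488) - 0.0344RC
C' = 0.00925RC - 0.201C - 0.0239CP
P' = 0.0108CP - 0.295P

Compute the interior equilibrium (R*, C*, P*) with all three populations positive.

R* ≈ 143, C* ≈ 27.3, P* ≈ 47

From dP/dt = 0: 0.0108C* = 0.295, so C* = 27.3.
From dR/dt = 0: 1.33(1 - R*/488) = 0.0344·27.3, giving R* = 488·(1 - 0.706) = 143.
From dC/dt = 0: 0.00925·143 - 0.201 = 0.0239P*, so P* = 1.12/0.0239 = 47.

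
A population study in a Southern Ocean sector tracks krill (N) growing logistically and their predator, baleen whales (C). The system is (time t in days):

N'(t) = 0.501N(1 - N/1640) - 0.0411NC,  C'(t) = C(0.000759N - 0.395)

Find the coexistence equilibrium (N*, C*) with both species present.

N* ≈ 520, C* ≈ 8.32

From dC/dt = 0 with C > 0: 0.000759N* = 0.395, so N* = 520.
Substitute into dN/dt = 0: 0.501(1 - 520/1640) = 0.0411C*.
The bracket is 0.683, giving C* = 0.342/0.0411 = 8.32.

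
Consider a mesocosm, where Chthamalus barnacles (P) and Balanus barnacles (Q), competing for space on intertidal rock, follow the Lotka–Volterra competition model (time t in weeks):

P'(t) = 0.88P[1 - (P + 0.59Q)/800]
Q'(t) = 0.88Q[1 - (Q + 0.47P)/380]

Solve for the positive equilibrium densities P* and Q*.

P* ≈ 797, Q* ≈ 5.53

Setting both brackets to zero gives the nullclines P + 0.59Q = 800 and 0.47P + Q = 380.
Substituting Q = 380 - 0.47P into the first: P(1 - 0.59·0.47) = 800 - 0.59·380.
So P* = 576/0.723 = 797, and then Q* = 380 - 0.47·797 = 5.53.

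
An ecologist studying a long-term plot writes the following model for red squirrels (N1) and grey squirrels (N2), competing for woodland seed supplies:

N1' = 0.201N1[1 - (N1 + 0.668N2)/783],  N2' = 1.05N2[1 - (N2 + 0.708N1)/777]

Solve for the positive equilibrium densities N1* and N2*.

N1* ≈ 501, N2* ≈ 422

Setting both brackets to zero gives the nullclines N1 + 0.668N2 = 783 and 0.708N1 + N2 = 777.
Substituting N2 = 777 - 0.708N1 into the first: N1(1 - 0.668·0.708) = 783 - 0.668·777.
So N1* = 264/0.527 = 501, and then N2* = 777 - 0.708·501 = 422.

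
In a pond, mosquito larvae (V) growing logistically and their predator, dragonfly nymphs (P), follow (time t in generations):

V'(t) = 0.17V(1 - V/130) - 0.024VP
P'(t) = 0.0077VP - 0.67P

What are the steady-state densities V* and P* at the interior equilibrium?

V* ≈ 87, P* ≈ 2.34

From dP/dt = 0 with P > 0: 0.0077V* = 0.67, so V* = 87.
Substitute into dV/dt = 0: 0.17(1 - 87/130) = 0.024P*.
The bracket is 0.331, giving P* = 0.0562/0.024 = 2.34.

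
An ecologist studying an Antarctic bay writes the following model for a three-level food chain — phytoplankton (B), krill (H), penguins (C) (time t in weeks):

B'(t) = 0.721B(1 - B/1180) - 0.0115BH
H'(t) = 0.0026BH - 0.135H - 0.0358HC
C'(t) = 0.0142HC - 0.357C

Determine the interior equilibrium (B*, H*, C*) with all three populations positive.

B* ≈ 707, H* ≈ 25.1, C* ≈ 47.6

From dC/dt = 0: 0.0142H* = 0.357, so H* = 25.1.
From dB/dt = 0: 0.721(1 - B*/1180) = 0.0115·25.1, giving B* = 1180·(1 - 0.401) = 707.
From dH/dt = 0: 0.0026·707 - 0.135 = 0.0358C*, so C* = 1.7/0.0358 = 47.6.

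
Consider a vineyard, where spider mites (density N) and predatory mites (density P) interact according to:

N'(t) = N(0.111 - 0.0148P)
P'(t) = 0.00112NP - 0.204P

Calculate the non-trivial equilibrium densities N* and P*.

Set dP/dt = 0 with P > 0: 0.00112N - 0.204 = 0, so N* = 0.204/0.00112 = 182.
Set dN/dt = 0 with N > 0: 0.111 - 0.0148P = 0, so P* = 0.111/0.0148 = 7.5.

N* ≈ 182, P* ≈ 7.5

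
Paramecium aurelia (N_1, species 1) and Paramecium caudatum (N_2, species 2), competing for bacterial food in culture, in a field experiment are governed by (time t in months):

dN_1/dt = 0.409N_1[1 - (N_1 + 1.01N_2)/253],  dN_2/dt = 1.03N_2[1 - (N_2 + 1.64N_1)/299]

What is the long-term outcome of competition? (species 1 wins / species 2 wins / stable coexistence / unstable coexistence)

unstable coexistence (outcome depends on initial conditions)

Compare the nullcline intercepts: K1/α12 = 253/1.01 = 250 < K2 = 299; K2/α21 = 299/1.64 = 182 < K1 = 253.
Since both are reversed, neither can invade when rare; the interior point is a saddle.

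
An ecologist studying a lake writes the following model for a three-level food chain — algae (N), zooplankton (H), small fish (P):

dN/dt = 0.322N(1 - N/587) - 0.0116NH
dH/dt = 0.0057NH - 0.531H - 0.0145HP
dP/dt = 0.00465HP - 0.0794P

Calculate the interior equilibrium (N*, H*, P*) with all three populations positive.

N* ≈ 226, H* ≈ 17.1, P* ≈ 52.2

From dP/dt = 0: 0.00465H* = 0.0794, so H* = 17.1.
From dN/dt = 0: 0.322(1 - N*/587) = 0.0116·17.1, giving N* = 587·(1 - 0.615) = 226.
From dH/dt = 0: 0.0057·226 - 0.531 = 0.0145P*, so P* = 0.757/0.0145 = 52.2.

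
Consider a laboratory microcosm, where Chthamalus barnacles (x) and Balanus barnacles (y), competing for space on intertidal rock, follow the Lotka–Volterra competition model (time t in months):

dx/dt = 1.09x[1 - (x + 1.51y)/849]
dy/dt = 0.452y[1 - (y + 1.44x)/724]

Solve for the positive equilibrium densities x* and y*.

Setting both brackets to zero gives the nullclines x + 1.51y = 849 and 1.44x + y = 724.
Substituting y = 724 - 1.44x into the first: x(1 - 1.51·1.44) = 849 - 1.51·724.
So x* = -244/-1.17 = 208, and then y* = 724 - 1.44·208 = 425.

x* ≈ 208, y* ≈ 425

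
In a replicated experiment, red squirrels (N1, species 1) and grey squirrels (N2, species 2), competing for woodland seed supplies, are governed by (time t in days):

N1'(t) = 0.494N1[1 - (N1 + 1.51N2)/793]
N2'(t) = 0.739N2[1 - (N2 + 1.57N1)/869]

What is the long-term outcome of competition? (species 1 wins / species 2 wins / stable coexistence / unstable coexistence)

unstable coexistence (outcome depends on initial conditions)

Compare the nullcline intercepts: K1/α12 = 793/1.51 = 525 < K2 = 869; K2/α21 = 869/1.57 = 554 < K1 = 793.
Since both are reversed, neither can invade when rare; the interior point is a saddle.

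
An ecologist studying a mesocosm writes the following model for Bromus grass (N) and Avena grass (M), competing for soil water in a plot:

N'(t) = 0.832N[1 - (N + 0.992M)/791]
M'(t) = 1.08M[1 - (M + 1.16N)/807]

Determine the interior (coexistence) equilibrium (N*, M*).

N* ≈ 63.3, M* ≈ 734

Setting both brackets to zero gives the nullclines N + 0.992M = 791 and 1.16N + M = 807.
Substituting M = 807 - 1.16N into the first: N(1 - 0.992·1.16) = 791 - 0.992·807.
So N* = -9.54/-0.151 = 63.3, and then M* = 807 - 1.16·63.3 = 734.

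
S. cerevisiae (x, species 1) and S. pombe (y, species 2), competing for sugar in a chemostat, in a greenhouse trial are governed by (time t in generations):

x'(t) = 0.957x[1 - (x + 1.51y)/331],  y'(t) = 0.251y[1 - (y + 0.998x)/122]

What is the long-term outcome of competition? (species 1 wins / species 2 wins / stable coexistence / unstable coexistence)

species 1 excludes species 2

Compare the nullcline intercepts: K1/α12 = 331/1.51 = 219 > K2 = 122; K2/α21 = 122/0.998 = 122 < K1 = 331.
Since the inequalities point opposite ways, species 1 can invade but species 2 cannot.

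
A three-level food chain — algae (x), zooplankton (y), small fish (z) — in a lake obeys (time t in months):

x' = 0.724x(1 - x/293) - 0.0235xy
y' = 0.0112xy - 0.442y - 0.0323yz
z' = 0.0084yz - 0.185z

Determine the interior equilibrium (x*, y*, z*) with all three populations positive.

From dz/dt = 0: 0.0084y* = 0.185, so y* = 22.
From dx/dt = 0: 0.724(1 - x*/293) = 0.0235·22, giving x* = 293·(1 - 0.715) = 83.5.
From dy/dt = 0: 0.0112·83.5 - 0.442 = 0.0323z*, so z* = 0.494/0.0323 = 15.3.

x* ≈ 83.5, y* ≈ 22, z* ≈ 15.3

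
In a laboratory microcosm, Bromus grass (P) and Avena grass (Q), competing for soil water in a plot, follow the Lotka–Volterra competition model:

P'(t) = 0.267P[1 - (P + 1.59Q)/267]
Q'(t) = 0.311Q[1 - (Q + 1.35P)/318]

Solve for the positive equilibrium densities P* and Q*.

Setting both brackets to zero gives the nullclines P + 1.59Q = 267 and 1.35P + Q = 318.
Substituting Q = 318 - 1.35P into the first: P(1 - 1.59·1.35) = 267 - 1.59·318.
So P* = -239/-1.15 = 208, and then Q* = 318 - 1.35·208 = 37.

P* ≈ 208, Q* ≈ 37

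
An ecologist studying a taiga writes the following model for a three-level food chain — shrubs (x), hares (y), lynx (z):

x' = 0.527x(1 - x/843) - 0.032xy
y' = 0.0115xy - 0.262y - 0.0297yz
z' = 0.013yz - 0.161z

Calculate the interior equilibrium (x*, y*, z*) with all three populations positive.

From dz/dt = 0: 0.013y* = 0.161, so y* = 12.4.
From dx/dt = 0: 0.527(1 - x*/843) = 0.032·12.4, giving x* = 843·(1 - 0.752) = 209.
From dy/dt = 0: 0.0115·209 - 0.262 = 0.0297z*, so z* = 2.14/0.0297 = 72.1.

x* ≈ 209, y* ≈ 12.4, z* ≈ 72.1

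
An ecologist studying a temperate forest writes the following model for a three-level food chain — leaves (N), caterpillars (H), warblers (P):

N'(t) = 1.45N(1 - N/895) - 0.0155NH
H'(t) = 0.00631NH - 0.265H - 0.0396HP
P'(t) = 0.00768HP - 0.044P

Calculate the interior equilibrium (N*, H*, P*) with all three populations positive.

From dP/dt = 0: 0.00768H* = 0.044, so H* = 5.73.
From dN/dt = 0: 1.45(1 - N*/895) = 0.0155·5.73, giving N* = 895·(1 - 0.0612) = 840.
From dH/dt = 0: 0.00631·840 - 0.265 = 0.0396P*, so P* = 5.04/0.0396 = 127.

N* ≈ 840, H* ≈ 5.73, P* ≈ 127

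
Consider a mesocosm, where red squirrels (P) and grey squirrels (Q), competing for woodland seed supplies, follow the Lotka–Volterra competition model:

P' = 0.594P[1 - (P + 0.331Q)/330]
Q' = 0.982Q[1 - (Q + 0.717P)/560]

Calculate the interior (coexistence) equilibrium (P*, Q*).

Setting both brackets to zero gives the nullclines P + 0.331Q = 330 and 0.717P + Q = 560.
Substituting Q = 560 - 0.717P into the first: P(1 - 0.331·0.717) = 330 - 0.331·560.
So P* = 145/0.763 = 190, and then Q* = 560 - 0.717·190 = 424.

P* ≈ 190, Q* ≈ 424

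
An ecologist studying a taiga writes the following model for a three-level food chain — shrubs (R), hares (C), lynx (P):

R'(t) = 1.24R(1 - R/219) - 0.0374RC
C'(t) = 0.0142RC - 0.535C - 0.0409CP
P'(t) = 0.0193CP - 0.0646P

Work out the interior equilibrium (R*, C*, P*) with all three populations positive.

From dP/dt = 0: 0.0193C* = 0.0646, so C* = 3.35.
From dR/dt = 0: 1.24(1 - R*/219) = 0.0374·3.35, giving R* = 219·(1 - 0.101) = 197.
From dC/dt = 0: 0.0142·197 - 0.535 = 0.0409P*, so P* = 2.26/0.0409 = 55.3.

R* ≈ 197, C* ≈ 3.35, P* ≈ 55.3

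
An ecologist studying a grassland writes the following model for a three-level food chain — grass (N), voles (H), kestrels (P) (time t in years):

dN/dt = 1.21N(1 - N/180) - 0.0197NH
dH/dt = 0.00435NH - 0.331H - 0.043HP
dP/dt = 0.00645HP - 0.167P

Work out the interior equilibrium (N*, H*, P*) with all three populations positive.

From dP/dt = 0: 0.00645H* = 0.167, so H* = 25.9.
From dN/dt = 0: 1.21(1 - N*/180) = 0.0197·25.9, giving N* = 180·(1 - 0.422) = 104.
From dH/dt = 0: 0.00435·104 - 0.331 = 0.043P*, so P* = 0.122/0.043 = 2.84.

N* ≈ 104, H* ≈ 25.9, P* ≈ 2.84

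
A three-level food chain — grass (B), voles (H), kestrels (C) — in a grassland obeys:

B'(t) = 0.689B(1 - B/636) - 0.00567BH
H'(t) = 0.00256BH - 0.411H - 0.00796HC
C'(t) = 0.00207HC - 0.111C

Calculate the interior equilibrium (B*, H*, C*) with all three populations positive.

From dC/dt = 0: 0.00207H* = 0.111, so H* = 53.6.
From dB/dt = 0: 0.689(1 - B*/636) = 0.00567·53.6, giving B* = 636·(1 - 0.441) = 355.
From dH/dt = 0: 0.00256·355 - 0.411 = 0.00796C*, so C* = 0.499/0.00796 = 62.6.

B* ≈ 355, H* ≈ 53.6, C* ≈ 62.6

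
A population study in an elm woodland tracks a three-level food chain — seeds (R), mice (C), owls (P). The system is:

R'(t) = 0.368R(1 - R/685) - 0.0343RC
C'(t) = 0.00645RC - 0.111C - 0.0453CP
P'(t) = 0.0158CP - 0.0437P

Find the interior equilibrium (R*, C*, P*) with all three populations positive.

From dP/dt = 0: 0.0158C* = 0.0437, so C* = 2.77.
From dR/dt = 0: 0.368(1 - R*/685) = 0.0343·2.77, giving R* = 685·(1 - 0.258) = 508.
From dC/dt = 0: 0.00645·508 - 0.111 = 0.0453P*, so P* = 3.17/0.0453 = 69.9.

R* ≈ 508, C* ≈ 2.77, P* ≈ 69.9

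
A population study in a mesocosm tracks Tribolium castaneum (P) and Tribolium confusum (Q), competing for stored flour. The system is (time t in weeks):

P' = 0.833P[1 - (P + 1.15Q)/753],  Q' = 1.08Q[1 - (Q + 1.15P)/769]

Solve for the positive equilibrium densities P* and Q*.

Setting both brackets to zero gives the nullclines P + 1.15Q = 753 and 1.15P + Q = 769.
Substituting Q = 769 - 1.15P into the first: P(1 - 1.15·1.15) = 753 - 1.15·769.
So P* = -131/-0.322 = 407, and then Q* = 769 - 1.15·407 = 301.

P* ≈ 407, Q* ≈ 301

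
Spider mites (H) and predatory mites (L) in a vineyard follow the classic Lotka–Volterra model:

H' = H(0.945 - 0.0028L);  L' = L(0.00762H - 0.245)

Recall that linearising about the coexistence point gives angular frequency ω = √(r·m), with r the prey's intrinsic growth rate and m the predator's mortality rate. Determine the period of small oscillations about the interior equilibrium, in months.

T ≈ 13.1 months

Here r = 0.945 and m = 0.245, so r·m = 0.232.
ω = √0.232 = 0.481 per month, hence T = 2π/ω ≈ 13.1 months.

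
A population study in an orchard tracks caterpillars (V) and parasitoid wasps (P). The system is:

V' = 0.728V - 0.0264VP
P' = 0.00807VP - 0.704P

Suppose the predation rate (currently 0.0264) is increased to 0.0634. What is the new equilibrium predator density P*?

P* ≈ 11.5

At the interior fixed point, setting dV/dt = 0 with V > 0 fixes P* = (prey growth rate)/(VP coefficient) — independent of the other coefficients.
With the change, P* = 0.728/0.0634 = 11.5; it falls from 27.6.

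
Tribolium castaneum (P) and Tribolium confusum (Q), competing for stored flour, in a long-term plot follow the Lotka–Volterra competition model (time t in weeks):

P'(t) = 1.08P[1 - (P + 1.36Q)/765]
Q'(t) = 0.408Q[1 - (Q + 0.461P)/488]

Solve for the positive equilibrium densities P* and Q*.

Setting both brackets to zero gives the nullclines P + 1.36Q = 765 and 0.461P + Q = 488.
Substituting Q = 488 - 0.461P into the first: P(1 - 1.36·0.461) = 765 - 1.36·488.
So P* = 101/0.373 = 272, and then Q* = 488 - 0.461·272 = 363.

P* ≈ 272, Q* ≈ 363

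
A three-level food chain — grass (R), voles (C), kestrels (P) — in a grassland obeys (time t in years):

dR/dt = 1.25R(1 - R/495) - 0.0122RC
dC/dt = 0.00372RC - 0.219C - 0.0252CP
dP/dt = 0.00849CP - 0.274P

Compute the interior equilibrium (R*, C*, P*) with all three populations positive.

R* ≈ 339, C* ≈ 32.3, P* ≈ 41.4

From dP/dt = 0: 0.00849C* = 0.274, so C* = 32.3.
From dR/dt = 0: 1.25(1 - R*/495) = 0.0122·32.3, giving R* = 495·(1 - 0.315) = 339.
From dC/dt = 0: 0.00372·339 - 0.219 = 0.0252P*, so P* = 1.04/0.0252 = 41.4.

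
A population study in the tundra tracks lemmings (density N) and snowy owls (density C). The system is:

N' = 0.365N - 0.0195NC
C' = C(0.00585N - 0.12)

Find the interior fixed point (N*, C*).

N* ≈ 20.5, C* ≈ 18.7

Set dC/dt = 0 with C > 0: 0.00585N - 0.12 = 0, so N* = 0.12/0.00585 = 20.5.
Set dN/dt = 0 with N > 0: 0.365 - 0.0195C = 0, so C* = 0.365/0.0195 = 18.7.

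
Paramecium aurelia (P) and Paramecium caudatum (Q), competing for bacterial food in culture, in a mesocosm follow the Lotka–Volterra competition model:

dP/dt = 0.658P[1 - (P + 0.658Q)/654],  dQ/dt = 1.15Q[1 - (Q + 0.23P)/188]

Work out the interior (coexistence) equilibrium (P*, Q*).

Setting both brackets to zero gives the nullclines P + 0.658Q = 654 and 0.23P + Q = 188.
Substituting Q = 188 - 0.23P into the first: P(1 - 0.658·0.23) = 654 - 0.658·188.
So P* = 530/0.849 = 625, and then Q* = 188 - 0.23·625 = 44.3.

P* ≈ 625, Q* ≈ 44.3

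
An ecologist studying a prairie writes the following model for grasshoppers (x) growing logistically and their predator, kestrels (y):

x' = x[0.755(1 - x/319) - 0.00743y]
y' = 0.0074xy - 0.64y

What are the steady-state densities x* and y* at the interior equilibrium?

x* ≈ 86.5, y* ≈ 74.1

From dy/dt = 0 with y > 0: 0.0074x* = 0.64, so x* = 86.5.
Substitute into dx/dt = 0: 0.755(1 - 86.5/319) = 0.00743y*.
The bracket is 0.729, giving y* = 0.55/0.00743 = 74.1.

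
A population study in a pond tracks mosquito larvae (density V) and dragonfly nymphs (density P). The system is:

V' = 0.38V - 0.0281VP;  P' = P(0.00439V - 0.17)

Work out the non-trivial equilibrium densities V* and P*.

V* ≈ 38.7, P* ≈ 13.5

Set dP/dt = 0 with P > 0: 0.00439V - 0.17 = 0, so V* = 0.17/0.00439 = 38.7.
Set dV/dt = 0 with V > 0: 0.38 - 0.0281P = 0, so P* = 0.38/0.0281 = 13.5.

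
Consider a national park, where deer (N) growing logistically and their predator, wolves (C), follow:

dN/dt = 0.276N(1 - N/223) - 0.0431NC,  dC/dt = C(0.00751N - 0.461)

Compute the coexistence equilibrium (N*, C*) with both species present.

From dC/dt = 0 with C > 0: 0.00751N* = 0.461, so N* = 61.4.
Substitute into dN/dt = 0: 0.276(1 - 61.4/223) = 0.0431C*.
The bracket is 0.725, giving C* = 0.2/0.0431 = 4.64.

N* ≈ 61.4, C* ≈ 4.64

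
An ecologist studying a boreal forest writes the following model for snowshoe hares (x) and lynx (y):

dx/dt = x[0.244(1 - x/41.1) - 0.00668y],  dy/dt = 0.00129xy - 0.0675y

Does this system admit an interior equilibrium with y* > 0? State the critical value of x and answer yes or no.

Threshold x = 52.3; K < 52.3, so no, the predator goes extinct.

The predator equation gives dy/dt > 0 only when x > 0.0675/0.00129 = 52.3.
Without the predator, x → K = 41.1. Since 41.1 < 52.3, the predator cannot invade.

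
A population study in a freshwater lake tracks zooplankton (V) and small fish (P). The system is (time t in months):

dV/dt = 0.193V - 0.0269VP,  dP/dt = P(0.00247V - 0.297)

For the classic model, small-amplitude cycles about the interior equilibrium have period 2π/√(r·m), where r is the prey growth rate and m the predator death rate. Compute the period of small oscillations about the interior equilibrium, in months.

T ≈ 26.2 months

Here r = 0.193 and m = 0.297, so r·m = 0.0573.
ω = √0.0573 = 0.239 per month, hence T = 2π/ω ≈ 26.2 months.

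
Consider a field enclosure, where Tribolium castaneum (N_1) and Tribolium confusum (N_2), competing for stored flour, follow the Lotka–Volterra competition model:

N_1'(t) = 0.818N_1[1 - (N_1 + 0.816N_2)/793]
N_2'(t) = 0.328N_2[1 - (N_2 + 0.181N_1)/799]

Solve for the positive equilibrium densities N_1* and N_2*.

Setting both brackets to zero gives the nullclines N_1 + 0.816N_2 = 793 and 0.181N_1 + N_2 = 799.
Substituting N_2 = 799 - 0.181N_1 into the first: N_1(1 - 0.816·0.181) = 793 - 0.816·799.
So N_1* = 141/0.852 = 165, and then N_2* = 799 - 0.181·165 = 769.

N_1* ≈ 165, N_2* ≈ 769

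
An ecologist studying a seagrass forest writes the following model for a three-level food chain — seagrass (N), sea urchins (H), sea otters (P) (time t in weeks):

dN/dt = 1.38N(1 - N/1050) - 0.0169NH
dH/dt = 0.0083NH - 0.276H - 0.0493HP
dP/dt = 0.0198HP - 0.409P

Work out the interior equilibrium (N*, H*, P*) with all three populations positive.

From dP/dt = 0: 0.0198H* = 0.409, so H* = 20.7.
From dN/dt = 0: 1.38(1 - N*/1050) = 0.0169·20.7, giving N* = 1050·(1 - 0.253) = 784.
From dH/dt = 0: 0.0083·784 - 0.276 = 0.0493P*, so P* = 6.23/0.0493 = 126.

N* ≈ 784, H* ≈ 20.7, P* ≈ 126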